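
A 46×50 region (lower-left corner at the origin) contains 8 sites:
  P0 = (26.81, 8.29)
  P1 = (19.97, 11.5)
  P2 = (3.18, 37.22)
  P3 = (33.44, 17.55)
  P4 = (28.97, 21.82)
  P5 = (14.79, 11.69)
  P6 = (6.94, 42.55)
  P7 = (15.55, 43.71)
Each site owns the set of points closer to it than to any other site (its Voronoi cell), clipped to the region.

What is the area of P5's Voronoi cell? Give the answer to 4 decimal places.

1. box [0,46]×[0,50]: [(0, 0) (46, 0) (46, 50) (0, 50)]
2. ⊥bis P5·P0 via (20.8,9.99): [(0, 0) (17.9742, 0) (32.1173, 50) (0, 50)]  |A|=1252.2879
3. ⊥bis P5·P1 via (17.38,11.595): [(0, 0) (16.9547, 0) (18.7887, 50) (0, 50)]  |A|=893.5845
4. ⊥bis P5·P2 via (8.985,24.455): [(0, 20.369) (0, 0) (16.9547, 0) (18.0021, 28.5556)]  |A|=425.4183
5. ⊥bis P5·P3 via (24.115,14.62): [(0, 20.369) (0, 0) (16.9547, 0) (18.0021, 28.5556)]  |A|=425.4183
6. ⊥bis P5·P4 via (21.88,16.755): [(14.5661, 26.993) (0, 20.369) (0, 0) (16.9547, 0) (17.7798, 22.4945)]  |A|=415.1789
7. ⊥bis P5·P6 via (10.865,27.12): [(14.5661, 26.993) (0, 20.369) (0, 0) (16.9547, 0) (17.7798, 22.4945)]  |A|=415.1789
8. ⊥bis P5·P7 via (15.17,27.7): [(14.5661, 26.993) (0, 20.369) (0, 0) (16.9547, 0) (17.7798, 22.4945)]  |A|=415.1789
9. canonical 5-gon: [(14.5661, 26.993) (0, 20.369) (0, 0) (16.9547, 0) (17.7798, 22.4945)]
10. shoelace: 415.1789

Area of P5's cell: 415.1789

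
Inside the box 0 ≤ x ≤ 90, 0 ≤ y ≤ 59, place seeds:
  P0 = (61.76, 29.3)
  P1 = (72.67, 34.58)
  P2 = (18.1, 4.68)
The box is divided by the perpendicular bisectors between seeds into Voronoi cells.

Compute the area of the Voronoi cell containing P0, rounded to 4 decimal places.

1. box [0,90]×[0,59]: [(0, 0) (90, 0) (90, 59) (0, 59)]
2. ⊥bis P0·P1 via (67.215,31.94): [(0, 0) (82.6727, 0) (54.1191, 59) (0, 59)]  |A|=4035.3558
3. ⊥bis P0·P2 via (39.93,16.99): [(49.5107, 0) (82.6727, 0) (54.1191, 59) (16.2404, 59)]  |A|=2095.6969
4. canonical 4-gon: [(49.5107, 0) (82.6727, 0) (54.1191, 59) (16.2404, 59)]
5. shoelace: 2095.6969

Area of P0's cell: 2095.6969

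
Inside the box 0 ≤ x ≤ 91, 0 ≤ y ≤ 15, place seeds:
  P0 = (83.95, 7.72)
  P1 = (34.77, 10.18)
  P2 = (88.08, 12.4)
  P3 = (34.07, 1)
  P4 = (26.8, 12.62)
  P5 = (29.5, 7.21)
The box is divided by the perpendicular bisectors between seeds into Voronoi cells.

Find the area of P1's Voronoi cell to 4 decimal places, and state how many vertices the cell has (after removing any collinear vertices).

1. box [0,91]×[0,15]: [(0, 0) (91, 0) (91, 15) (0, 15)]
2. ⊥bis P1·P0 via (59.36,8.95): [(0, 0) (58.9123, 0) (59.6626, 15) (0, 15)]  |A|=889.3121
3. ⊥bis P1·P2 via (61.425,11.29): [(0, 0) (58.9123, 0) (59.6626, 15) (0, 15)]  |A|=889.3121
4. ⊥bis P1·P3 via (34.42,5.59): [(0, 8.2146) (59.0978, 3.7083) (59.6626, 15) (0, 15)]  |A|=537.3483
5. ⊥bis P1·P4 via (30.785,11.4): [(29.1298, 5.9934) (59.0978, 3.7083) (59.6626, 15) (31.8871, 15)]  |A|=294.9225
6. ⊥bis P1·P5 via (32.135,8.695): [(30.7236, 11.1994) (33.8608, 5.6326) (59.0978, 3.7083) (59.6626, 15) (31.8871, 15)]  |A|=282.32
7. canonical 5-gon: [(30.7236, 11.1994) (33.8608, 5.6326) (59.0978, 3.7083) (59.6626, 15) (31.8871, 15)]
8. shoelace: 282.32

Area of P1's cell: 282.3200 (5 vertices)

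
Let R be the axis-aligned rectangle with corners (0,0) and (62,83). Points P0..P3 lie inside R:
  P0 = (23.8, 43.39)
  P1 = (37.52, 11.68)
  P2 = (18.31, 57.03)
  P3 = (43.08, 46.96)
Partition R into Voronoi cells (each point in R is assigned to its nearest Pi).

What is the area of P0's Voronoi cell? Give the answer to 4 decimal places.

1. box [0,62]×[0,83]: [(0, 0) (62, 0) (62, 83) (0, 83)]
2. ⊥bis P0·P1 via (30.66,27.535): [(0, 14.2693) (62, 41.0949) (62, 83) (0, 83)]  |A|=3429.7093
3. ⊥bis P0·P2 via (21.055,50.21): [(0, 41.7355) (0, 14.2693) (62, 41.0949) (62, 66.6901)]  |A|=1644.9022
4. ⊥bis P0·P3 via (33.44,45.175): [(31.7133, 54.4999) (0, 41.7355) (0, 14.2693) (36.2579, 29.957)]  |A|=916.1052
5. canonical 4-gon: [(31.7133, 54.4999) (0, 41.7355) (0, 14.2693) (36.2579, 29.957)]
6. shoelace: 916.1052

Area of P0's cell: 916.1052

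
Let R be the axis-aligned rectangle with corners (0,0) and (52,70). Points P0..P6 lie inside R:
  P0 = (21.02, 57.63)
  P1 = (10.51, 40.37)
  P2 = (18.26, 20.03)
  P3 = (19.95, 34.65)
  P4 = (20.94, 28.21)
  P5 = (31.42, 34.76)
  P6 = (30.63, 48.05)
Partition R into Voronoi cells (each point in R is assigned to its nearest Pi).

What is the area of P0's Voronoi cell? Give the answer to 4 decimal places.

Area of P0's cell: 613.4371

1. box [0,52]×[0,70]: [(0, 0) (52, 0) (52, 70) (0, 70)]
2. ⊥bis P0·P1 via (15.765,49): [(0, 58.5997) (52, 26.9357) (52, 70) (0, 70)]  |A|=1416.0807
3. ⊥bis P0·P2 via (19.64,38.83): [(0, 58.5997) (34.2248, 37.7594) (52, 36.4546) (52, 70) (0, 70)]  |A|=1331.4801
4. ⊥bis P0·P3 via (20.485,46.14): [(0, 58.5997) (20.4599, 46.1412) (52, 44.6726) (52, 70) (0, 70)]  |A|=1136.369
5. ⊥bis P0·P4 via (20.98,42.92): [(0, 58.5997) (20.4599, 46.1412) (52, 44.6726) (52, 70) (0, 70)]  |A|=1136.369
6. ⊥bis P0·P5 via (26.22,46.195): [(0, 58.5997) (20.4599, 46.1412) (25.5776, 45.9029) (52, 57.9183) (52, 70) (0, 70)]  |A|=961.3773
7. ⊥bis P0·P6 via (25.825,52.84): [(0, 58.5997) (19.643, 46.6386) (42.9314, 70) (0, 70)]  |A|=613.4371
8. canonical 4-gon: [(0, 58.5997) (19.643, 46.6386) (42.9314, 70) (0, 70)]
9. shoelace: 613.4371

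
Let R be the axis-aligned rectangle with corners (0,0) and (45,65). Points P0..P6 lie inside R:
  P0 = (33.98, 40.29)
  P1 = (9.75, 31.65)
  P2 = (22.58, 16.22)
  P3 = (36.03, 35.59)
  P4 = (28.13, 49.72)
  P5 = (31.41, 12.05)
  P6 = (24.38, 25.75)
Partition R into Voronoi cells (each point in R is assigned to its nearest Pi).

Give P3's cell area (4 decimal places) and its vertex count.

Area of P3's cell: 226.0002 (4 vertices)

1. box [0,45]×[0,65]: [(0, 0) (45, 0) (45, 65) (0, 65)]
2. ⊥bis P3·P0 via (35.005,37.94): [(0, 22.6719) (0, 0) (45, 0) (45, 42.2995)]  |A|=1461.8561
3. ⊥bis P3·P1 via (22.89,33.62): [(23.0257, 32.715) (27.9304, 0) (45, 0) (45, 42.2995)]  |A|=743.9666
4. ⊥bis P3·P2 via (29.305,25.905): [(23.0257, 32.715) (23.4356, 29.9805) (45, 15.0068) (45, 42.2995)]  |A|=326.2833
5. ⊥bis P3·P4 via (32.08,42.655): [(23.0257, 32.715) (23.4356, 29.9805) (45, 15.0068) (45, 42.2995)]  |A|=326.2833
6. ⊥bis P3·P5 via (33.72,23.82): [(23.0257, 32.715) (23.4356, 29.9805) (31.7513, 24.2064) (45, 21.6062) (45, 42.2995)]  |A|=282.5668
7. ⊥bis P3·P6 via (30.205,30.67): [(27.0099, 34.4528) (36.442, 23.2858) (45, 21.6062) (45, 42.2995)]  |A|=226.0002
8. canonical 4-gon: [(27.0099, 34.4528) (36.442, 23.2858) (45, 21.6062) (45, 42.2995)]
9. shoelace: 226.0002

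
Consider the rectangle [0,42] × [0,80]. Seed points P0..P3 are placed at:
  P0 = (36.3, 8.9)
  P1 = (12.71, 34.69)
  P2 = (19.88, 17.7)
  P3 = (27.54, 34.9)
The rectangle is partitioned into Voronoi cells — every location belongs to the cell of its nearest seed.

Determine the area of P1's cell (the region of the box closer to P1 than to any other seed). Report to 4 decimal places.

1. box [0,42]×[0,80]: [(0, 0) (42, 0) (42, 80) (0, 80)]
2. ⊥bis P1·P0 via (24.505,21.795): [(0, 0) (0.6774, 0) (42, 37.7976) (42, 80) (0, 80)]  |A|=2579.0525
3. ⊥bis P1·P2 via (16.295,26.195): [(0, 19.3183) (40.4681, 36.3963) (42, 37.7976) (42, 80) (0, 80)]  |A|=2175.8379
4. ⊥bis P1·P3 via (20.125,34.795): [(0, 19.3183) (20.2233, 27.8528) (19.4849, 80) (0, 80)]  |A|=1121.6332
5. canonical 4-gon: [(0, 19.3183) (20.2233, 27.8528) (19.4849, 80) (0, 80)]
6. shoelace: 1121.6332

Area of P1's cell: 1121.6332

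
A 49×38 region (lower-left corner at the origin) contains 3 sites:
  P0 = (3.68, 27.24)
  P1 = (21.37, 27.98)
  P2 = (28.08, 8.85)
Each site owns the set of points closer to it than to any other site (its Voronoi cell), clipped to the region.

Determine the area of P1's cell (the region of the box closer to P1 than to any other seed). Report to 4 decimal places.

1. box [0,49]×[0,38]: [(0, 0) (49, 0) (49, 38) (0, 38)]
2. ⊥bis P1·P0 via (12.525,27.61): [(13.68, 0) (49, 0) (49, 38) (12.0904, 38)]  |A|=1372.3636
3. ⊥bis P1·P2 via (24.725,18.415): [(13.0805, 14.3306) (49, 26.9296) (49, 38) (12.0904, 38)]  |A|=635.6352
4. canonical 4-gon: [(13.0805, 14.3306) (49, 26.9296) (49, 38) (12.0904, 38)]
5. shoelace: 635.6352

Area of P1's cell: 635.6352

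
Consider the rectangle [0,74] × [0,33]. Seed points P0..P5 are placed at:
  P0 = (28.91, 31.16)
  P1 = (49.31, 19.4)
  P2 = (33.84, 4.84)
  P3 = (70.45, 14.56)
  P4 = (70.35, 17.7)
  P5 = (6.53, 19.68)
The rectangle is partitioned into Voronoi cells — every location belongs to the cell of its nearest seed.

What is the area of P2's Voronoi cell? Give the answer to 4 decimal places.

1. box [0,74]×[0,33]: [(0, 0) (74, 0) (74, 33) (0, 33)]
2. ⊥bis P2·P0 via (31.375,18): [(0, 12.1231) (0, 0) (74, 0) (74, 25.9841)]  |A|=1409.9678
3. ⊥bis P2·P1 via (41.575,12.12): [(35.3416, 18.743) (0, 12.1231) (0, 0) (52.9821, 0)]  |A|=710.7467
4. ⊥bis P2·P3 via (52.145,9.7): [(35.3416, 18.743) (0, 12.1231) (0, 0) (52.9821, 0)]  |A|=710.7467
5. ⊥bis P2·P4 via (52.095,11.27): [(35.3416, 18.743) (0, 12.1231) (0, 0) (52.9821, 0)]  |A|=710.7467
6. ⊥bis P2·P5 via (20.185,12.26): [(35.3416, 18.743) (22.3895, 16.3169) (13.523, 0) (52.9821, 0)]  |A|=464.704
7. canonical 4-gon: [(35.3416, 18.743) (22.3895, 16.3169) (13.523, 0) (52.9821, 0)]
8. shoelace: 464.704

Area of P2's cell: 464.7040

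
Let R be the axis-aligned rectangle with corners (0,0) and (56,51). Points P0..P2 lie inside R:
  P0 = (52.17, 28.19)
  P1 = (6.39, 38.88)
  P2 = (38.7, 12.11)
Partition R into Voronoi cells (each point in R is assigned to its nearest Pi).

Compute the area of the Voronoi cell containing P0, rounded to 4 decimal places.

Area of P0's cell: 726.1406

1. box [0,56]×[0,51]: [(0, 0) (56, 0) (56, 51) (0, 51)]
2. ⊥bis P0·P1 via (29.28,33.535): [(21.4493, 0) (56, 0) (56, 51) (33.3582, 51)]  |A|=1458.4081
3. ⊥bis P0·P2 via (45.435,20.15): [(29.3089, 33.6586) (56, 11.2998) (56, 51) (33.3582, 51)]  |A|=726.1406
4. canonical 4-gon: [(29.3089, 33.6586) (56, 11.2998) (56, 51) (33.3582, 51)]
5. shoelace: 726.1406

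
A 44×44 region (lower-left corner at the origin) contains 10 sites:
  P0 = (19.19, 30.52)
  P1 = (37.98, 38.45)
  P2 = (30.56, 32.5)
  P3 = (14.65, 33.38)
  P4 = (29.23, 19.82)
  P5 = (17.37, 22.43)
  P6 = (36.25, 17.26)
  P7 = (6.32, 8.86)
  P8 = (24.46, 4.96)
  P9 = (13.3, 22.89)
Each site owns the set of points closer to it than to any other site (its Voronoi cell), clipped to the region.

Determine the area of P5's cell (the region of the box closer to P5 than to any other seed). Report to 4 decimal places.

Area of P5's cell: 105.0705

1. box [0,44]×[0,44]: [(0, 0) (44, 0) (44, 44) (0, 44)]
2. ⊥bis P5·P0 via (18.28,26.475): [(0, 30.5874) (0, 0) (44, 0) (44, 20.6888)]  |A|=1128.0771
3. ⊥bis P5·P1 via (27.675,30.44): [(33.4012, 23.0732) (0, 30.5874) (0, 0) (44, 0) (44, 9.4376)]  |A|=1068.4523
4. ⊥bis P5·P2 via (23.965,27.465): [(26.0565, 24.7255) (0, 30.5874) (0, 0) (44, 0) (44, 1.2225)]  |A|=953.4303
5. ⊥bis P5·P3 via (16.01,27.905): [(26.0565, 24.7255) (14.0679, 27.4226) (0, 23.9281) (0, 0) (44, 0) (44, 1.2225)]  |A|=906.5886
6. ⊥bis P5·P4 via (23.3,21.125): [(24.185, 25.1466) (14.0679, 27.4226) (0, 23.9281) (0, 0) (18.6511, 0)]  |A|=557.5423
7. ⊥bis P5·P6 via (26.81,19.845): [(24.185, 25.1466) (14.0679, 27.4226) (0, 23.9281) (0, 0) (18.6511, 0)]  |A|=557.5423
8. ⊥bis P5·P7 via (11.845,15.645): [(20.5365, 8.5675) (24.185, 25.1466) (14.0679, 27.4226) (1.2819, 24.2465)]  |A|=218.8309
9. ⊥bis P5·P8 via (20.915,13.695): [(16.46, 11.887) (21.7384, 14.0292) (24.185, 25.1466) (14.0679, 27.4226) (1.2819, 24.2465)]  |A|=205.7038
10. ⊥bis P5·P9 via (15.335,22.66): [(14.3148, 13.6338) (16.46, 11.887) (21.7384, 14.0292) (24.185, 25.1466) (15.8285, 27.0265)]  |A|=105.0705
11. canonical 5-gon: [(14.3148, 13.6338) (16.46, 11.887) (21.7384, 14.0292) (24.185, 25.1466) (15.8285, 27.0265)]
12. shoelace: 105.0705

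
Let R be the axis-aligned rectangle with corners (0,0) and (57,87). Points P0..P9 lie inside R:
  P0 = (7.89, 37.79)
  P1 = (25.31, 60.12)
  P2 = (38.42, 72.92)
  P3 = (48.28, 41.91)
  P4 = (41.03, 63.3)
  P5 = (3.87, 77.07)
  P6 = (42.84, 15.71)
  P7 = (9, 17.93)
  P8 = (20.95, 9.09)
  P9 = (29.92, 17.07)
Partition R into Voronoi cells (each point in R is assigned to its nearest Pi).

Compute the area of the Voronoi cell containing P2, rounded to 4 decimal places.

Area of P2's cell: 594.9591

1. box [0,57]×[0,87]: [(0, 0) (57, 0) (57, 87) (0, 87)]
2. ⊥bis P2·P0 via (23.155,55.355): [(0, 75.478) (57, 25.9417) (57, 87) (0, 87)]  |A|=2068.5365
3. ⊥bis P2·P1 via (31.865,66.52): [(57, 40.7763) (57, 87) (11.8693, 87)]  |A|=1043.0555
4. ⊥bis P2·P3 via (43.35,57.415): [(41.3695, 56.7853) (57, 61.7552) (57, 87) (11.8693, 87)]  |A|=879.1003
5. ⊥bis P2·P4 via (39.725,68.11): [(32.2837, 66.0911) (57, 72.7969) (57, 87) (11.8693, 87)]  |A|=647.3406
6. ⊥bis P2·P5 via (21.145,74.995): [(21.4129, 77.2252) (32.2837, 66.0911) (57, 72.7969) (57, 87) (22.587, 87)]  |A|=594.9591
7. ⊥bis P2·P6 via (40.63,44.315): [(21.4129, 77.2252) (32.2837, 66.0911) (57, 72.7969) (57, 87) (22.587, 87)]  |A|=594.9591
8. ⊥bis P2·P7 via (23.71,45.425): [(21.4129, 77.2252) (32.2837, 66.0911) (57, 72.7969) (57, 87) (22.587, 87)]  |A|=594.9591
9. ⊥bis P2·P8 via (29.685,41.005): [(21.4129, 77.2252) (32.2837, 66.0911) (57, 72.7969) (57, 87) (22.587, 87)]  |A|=594.9591
10. ⊥bis P2·P9 via (34.17,44.995): [(21.4129, 77.2252) (32.2837, 66.0911) (57, 72.7969) (57, 87) (22.587, 87)]  |A|=594.9591
11. canonical 5-gon: [(21.4129, 77.2252) (32.2837, 66.0911) (57, 72.7969) (57, 87) (22.587, 87)]
12. shoelace: 594.9591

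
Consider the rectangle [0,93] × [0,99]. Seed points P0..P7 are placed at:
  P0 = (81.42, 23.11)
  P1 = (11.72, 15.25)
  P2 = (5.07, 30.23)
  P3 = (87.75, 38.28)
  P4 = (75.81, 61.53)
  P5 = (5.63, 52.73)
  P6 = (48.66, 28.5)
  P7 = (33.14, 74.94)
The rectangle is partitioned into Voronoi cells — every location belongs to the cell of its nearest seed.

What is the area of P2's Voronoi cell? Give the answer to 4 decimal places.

1. box [0,93]×[0,99]: [(0, 0) (93, 0) (93, 99) (0, 99)]
2. ⊥bis P2·P0 via (43.245,26.67): [(0, 0) (40.7579, 0) (49.9901, 99) (0, 99)]  |A|=4492.0266
3. ⊥bis P2·P1 via (8.395,22.74): [(0, 19.0132) (44.3677, 38.7092) (49.9901, 99) (0, 99)]  |A|=3281.3868
4. ⊥bis P2·P3 via (46.41,34.255): [(0, 19.0132) (44.3677, 38.7092) (45.1547, 47.1481) (40.1062, 99) (0, 99)]  |A|=3025.1373
5. ⊥bis P2·P4 via (40.44,45.88): [(0, 19.0132) (43.7368, 38.4291) (16.9362, 99) (0, 99)]  |A|=2262.1025
6. ⊥bis P2·P5 via (5.35,41.48): [(0, 41.6132) (0, 19.0132) (43.7368, 38.4291) (42.7993, 40.5479)]  |A|=539.0662
7. ⊥bis P2·P6 via (26.865,29.365): [(27.3241, 40.9331) (0, 41.6132) (0, 19.0132) (26.9286, 30.9675)]  |A|=440.5764
8. ⊥bis P2·P7 via (19.105,52.585): [(27.3241, 40.9331) (0, 41.6132) (0, 19.0132) (26.9286, 30.9675)]  |A|=440.5764
9. canonical 4-gon: [(27.3241, 40.9331) (0, 41.6132) (0, 19.0132) (26.9286, 30.9675)]
10. shoelace: 440.5764

Area of P2's cell: 440.5764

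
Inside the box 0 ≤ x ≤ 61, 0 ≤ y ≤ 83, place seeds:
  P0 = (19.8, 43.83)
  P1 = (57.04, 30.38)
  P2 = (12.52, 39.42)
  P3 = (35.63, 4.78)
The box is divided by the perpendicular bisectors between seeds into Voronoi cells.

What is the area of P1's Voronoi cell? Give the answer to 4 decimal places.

1. box [0,61]×[0,83]: [(0, 0) (61, 0) (61, 83) (0, 83)]
2. ⊥bis P1·P0 via (38.42,37.105): [(25.0188, 0) (61, 0) (61, 83) (54.9959, 83)]  |A|=1742.3903
3. ⊥bis P1·P2 via (34.78,34.9): [(31.1282, 16.9156) (27.6934, 0) (61, 0) (61, 83) (54.9959, 83)]  |A|=1719.7688
4. ⊥bis P1·P3 via (46.335,17.58): [(34.8402, 27.1934) (61, 5.3152) (61, 83) (54.9959, 83)]  |A|=1183.6412
5. canonical 4-gon: [(34.8402, 27.1934) (61, 5.3152) (61, 83) (54.9959, 83)]
6. shoelace: 1183.6412

Area of P1's cell: 1183.6412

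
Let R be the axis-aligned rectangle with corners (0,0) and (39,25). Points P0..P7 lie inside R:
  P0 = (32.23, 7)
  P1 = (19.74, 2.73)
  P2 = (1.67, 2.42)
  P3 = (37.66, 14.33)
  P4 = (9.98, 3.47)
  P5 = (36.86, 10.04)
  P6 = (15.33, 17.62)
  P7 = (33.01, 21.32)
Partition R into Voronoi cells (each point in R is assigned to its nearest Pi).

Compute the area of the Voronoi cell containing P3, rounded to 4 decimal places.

Area of P3's cell: 40.5675

1. box [0,39]×[0,25]: [(0, 0) (39, 0) (39, 25) (0, 25)]
2. ⊥bis P3·P0 via (34.945,10.665): [(39, 7.6611) (39, 25) (15.5941, 25)]  |A|=202.9166
3. ⊥bis P3·P1 via (28.7,8.53): [(20.2909, 21.5206) (39, 7.6611) (39, 25) (18.0386, 25)]  |A|=198.6639
4. ⊥bis P3·P2 via (19.665,8.375): [(20.2909, 21.5206) (39, 7.6611) (39, 25) (18.0386, 25)]  |A|=198.6639
5. ⊥bis P3·P4 via (23.82,8.9): [(20.2909, 21.5206) (39, 7.6611) (39, 25) (18.0386, 25)]  |A|=198.6639
6. ⊥bis P3·P5 via (37.26,12.185): [(20.2909, 21.5206) (31.424, 13.2733) (39, 11.8605) (39, 25) (18.0386, 25)]  |A|=182.7566
7. ⊥bis P3·P6 via (26.495,15.975): [(26.6212, 16.8312) (31.424, 13.2733) (39, 11.8605) (39, 25) (27.8247, 25)]  |A|=137.0547
8. ⊥bis P3·P7 via (35.335,17.825): [(30.0372, 14.3007) (31.424, 13.2733) (39, 11.8605) (39, 20.2631)]  |A|=40.5675
9. canonical 4-gon: [(30.0372, 14.3007) (31.424, 13.2733) (39, 11.8605) (39, 20.2631)]
10. shoelace: 40.5675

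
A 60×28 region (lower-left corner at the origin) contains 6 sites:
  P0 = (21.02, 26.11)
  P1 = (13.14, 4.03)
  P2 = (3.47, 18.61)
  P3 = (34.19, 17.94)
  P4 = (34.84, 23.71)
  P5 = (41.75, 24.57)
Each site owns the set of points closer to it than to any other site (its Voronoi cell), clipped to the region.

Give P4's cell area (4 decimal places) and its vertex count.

Area of P4's cell: 72.8101 (4 vertices)

1. box [0,60]×[0,28]: [(0, 0) (60, 0) (60, 28) (0, 28)]
2. ⊥bis P4·P0 via (27.93,24.91): [(23.6041, 0) (60, 0) (60, 28) (28.4666, 28)]  |A|=951.0101
3. ⊥bis P4·P1 via (23.99,13.87): [(25.6877, 11.9981) (36.5689, 0) (60, 0) (60, 28) (28.4666, 28)]  |A|=873.234
4. ⊥bis P4·P2 via (19.155,21.16): [(25.6877, 11.9981) (36.5689, 0) (60, 0) (60, 28) (28.4666, 28)]  |A|=873.234
5. ⊥bis P4·P3 via (34.515,20.825): [(27.3606, 21.631) (60, 17.9541) (60, 28) (28.4666, 28)]  |A|=264.3654
6. ⊥bis P4·P5 via (38.295,24.14): [(27.3606, 21.631) (38.7672, 20.346) (37.8146, 28) (28.4666, 28)]  |A|=72.8101
7. canonical 4-gon: [(27.3606, 21.631) (38.7672, 20.346) (37.8146, 28) (28.4666, 28)]
8. shoelace: 72.8101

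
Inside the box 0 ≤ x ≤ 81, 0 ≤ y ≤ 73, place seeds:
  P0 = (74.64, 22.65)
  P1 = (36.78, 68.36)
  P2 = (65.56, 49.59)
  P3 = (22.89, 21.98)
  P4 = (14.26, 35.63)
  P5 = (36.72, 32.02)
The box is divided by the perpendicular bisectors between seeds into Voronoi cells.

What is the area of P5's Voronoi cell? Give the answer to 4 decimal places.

1. box [0,81]×[0,73]: [(0, 0) (81, 0) (81, 73) (0, 73)]
2. ⊥bis P5·P0 via (55.68,27.335): [(0, 0) (48.9255, 0) (66.9638, 73) (0, 73)]  |A|=4229.9605
3. ⊥bis P5·P1 via (36.75,50.19): [(0, 50.2507) (0, 0) (48.9255, 0) (61.3174, 50.1494)]  |A|=2767.4154
4. ⊥bis P5·P2 via (51.14,40.805): [(45.4312, 50.1757) (0, 50.2507) (0, 0) (48.9255, 0) (56.7379, 31.6164)]  |A|=2620.1449
5. ⊥bis P5·P3 via (29.805,27): [(45.4312, 50.1757) (12.9415, 50.2293) (49.0475, 0.4936) (56.7379, 31.6164)]  |A|=1054.2926
6. ⊥bis P5·P4 via (25.49,33.825): [(45.4312, 50.1757) (28.1226, 50.2042) (25.374, 33.1036) (49.0475, 0.4936) (56.7379, 31.6164)]  |A|=924.4545
7. canonical 5-gon: [(45.4312, 50.1757) (28.1226, 50.2042) (25.374, 33.1036) (49.0475, 0.4936) (56.7379, 31.6164)]
8. shoelace: 924.4545

Area of P5's cell: 924.4545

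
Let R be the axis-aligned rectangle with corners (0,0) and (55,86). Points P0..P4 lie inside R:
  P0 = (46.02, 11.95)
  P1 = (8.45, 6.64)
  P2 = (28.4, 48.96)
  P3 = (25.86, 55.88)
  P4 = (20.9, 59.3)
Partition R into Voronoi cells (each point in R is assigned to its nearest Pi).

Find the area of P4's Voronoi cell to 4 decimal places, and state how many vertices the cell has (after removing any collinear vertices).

1. box [0,55]×[0,86]: [(0, 0) (55, 0) (55, 86) (0, 86)]
2. ⊥bis P4·P0 via (33.46,35.625): [(0, 17.8739) (55, 47.0523) (55, 86) (0, 86)]  |A|=2944.5286
3. ⊥bis P4·P1 via (14.675,32.97): [(0, 36.4395) (24.2074, 30.7163) (55, 47.0523) (55, 86) (0, 86)]  |A|=2719.8161
4. ⊥bis P4·P2 via (24.65,54.13): [(0, 36.4395) (0.1966, 36.393) (55, 76.144) (55, 86) (0, 86)]  |A|=1639.1346
5. ⊥bis P4·P3 via (23.38,57.59): [(0, 36.4395) (0.1966, 36.393) (17.3366, 48.8253) (42.9692, 86) (0, 86)]  |A|=1229.9084
6. canonical 5-gon: [(0, 36.4395) (0.1966, 36.393) (17.3366, 48.8253) (42.9692, 86) (0, 86)]
7. shoelace: 1229.9084

Area of P4's cell: 1229.9084 (5 vertices)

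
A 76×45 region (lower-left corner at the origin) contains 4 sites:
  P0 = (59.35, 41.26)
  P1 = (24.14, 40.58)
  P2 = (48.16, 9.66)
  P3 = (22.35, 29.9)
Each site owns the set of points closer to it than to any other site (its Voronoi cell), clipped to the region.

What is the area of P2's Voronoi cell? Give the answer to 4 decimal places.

1. box [0,76]×[0,45]: [(0, 0) (76, 0) (76, 45) (0, 45)]
2. ⊥bis P2·P0 via (53.755,25.46): [(0, 44.4954) (0, 0) (76, 0) (76, 17.5827)]  |A|=2358.9689
3. ⊥bis P2·P1 via (36.15,25.12): [(41.9629, 29.6357) (3.814, 0) (76, 0) (76, 17.5827)]  |A|=1368.8748
4. ⊥bis P2·P3 via (35.255,19.78): [(42.7619, 29.3528) (19.7437, 0) (76, 0) (76, 17.5827)]  |A|=1117.8486
5. canonical 4-gon: [(42.7619, 29.3528) (19.7437, 0) (76, 0) (76, 17.5827)]
6. shoelace: 1117.8486

Area of P2's cell: 1117.8486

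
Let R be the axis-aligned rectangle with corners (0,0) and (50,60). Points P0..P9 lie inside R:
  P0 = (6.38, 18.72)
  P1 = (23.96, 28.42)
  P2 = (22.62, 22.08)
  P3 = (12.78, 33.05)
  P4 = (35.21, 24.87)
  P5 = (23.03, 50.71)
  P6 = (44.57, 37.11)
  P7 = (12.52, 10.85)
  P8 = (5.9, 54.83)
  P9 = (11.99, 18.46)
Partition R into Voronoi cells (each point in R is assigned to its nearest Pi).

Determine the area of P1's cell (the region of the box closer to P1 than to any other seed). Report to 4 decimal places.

1. box [0,50]×[0,60]: [(0, 0) (50, 0) (50, 60) (0, 60)]
2. ⊥bis P1·P0 via (15.17,23.57): [(0, 51.0637) (28.1751, 0) (50, 0) (50, 60) (0, 60)]  |A|=2280.6389
3. ⊥bis P1·P2 via (23.29,25.25): [(0, 51.0637) (13.0487, 27.4146) (50, 19.6047) (50, 60) (0, 60)]  |A|=1619.2695
4. ⊥bis P1·P3 via (18.37,30.735): [(16.6773, 26.6476) (50, 19.6047) (50, 60) (30.4896, 60)]  |A|=998.4001
5. ⊥bis P1·P4 via (29.585,26.645): [(16.6773, 26.6476) (28.7787, 24.0899) (40.1104, 60) (30.4896, 60)]  |A|=392.2111
6. ⊥bis P1·P5 via (23.495,39.565): [(22.001, 39.5027) (16.6773, 26.6476) (28.7787, 24.0899) (33.7976, 39.9949)]  |A|=177.1677
7. ⊥bis P1·P6 via (34.265,32.765): [(31.2612, 39.889) (22.001, 39.5027) (16.6773, 26.6476) (28.7787, 24.0899) (32.6928, 36.4937)]  |A|=172.786
8. ⊥bis P1·P7 via (18.24,19.635): [(31.2612, 39.889) (22.001, 39.5027) (16.6773, 26.6476) (28.7787, 24.0899) (32.6928, 36.4937)]  |A|=172.786
9. ⊥bis P1·P8 via (14.93,41.625): [(31.2612, 39.889) (22.001, 39.5027) (16.6773, 26.6476) (28.7787, 24.0899) (32.6928, 36.4937)]  |A|=172.786
10. ⊥bis P1·P9 via (17.975,23.44): [(31.2612, 39.889) (22.001, 39.5027) (16.6773, 26.6476) (28.7787, 24.0899) (32.6928, 36.4937)]  |A|=172.786
11. canonical 5-gon: [(31.2612, 39.889) (22.001, 39.5027) (16.6773, 26.6476) (28.7787, 24.0899) (32.6928, 36.4937)]
12. shoelace: 172.786

Area of P1's cell: 172.7860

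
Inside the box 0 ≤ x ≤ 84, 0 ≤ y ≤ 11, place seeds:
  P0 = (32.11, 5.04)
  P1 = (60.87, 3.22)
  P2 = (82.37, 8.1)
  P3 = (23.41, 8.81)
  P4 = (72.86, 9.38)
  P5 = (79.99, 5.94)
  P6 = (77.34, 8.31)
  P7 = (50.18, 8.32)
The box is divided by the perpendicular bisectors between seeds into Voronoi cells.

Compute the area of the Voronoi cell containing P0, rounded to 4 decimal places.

Area of P0's cell: 156.3836

1. box [0,84]×[0,11]: [(0, 0) (84, 0) (84, 11) (0, 11)]
2. ⊥bis P0·P1 via (46.49,4.13): [(0, 0) (46.2286, 0) (46.9247, 11) (0, 11)]  |A|=512.3437
3. ⊥bis P0·P2 via (57.24,6.57): [(0, 0) (46.2286, 0) (46.9247, 11) (0, 11)]  |A|=512.3437
4. ⊥bis P0·P3 via (27.76,6.925): [(24.7592, 0) (46.2286, 0) (46.9247, 11) (29.5258, 11)]  |A|=213.7762
5. ⊥bis P0·P4 via (52.485,7.21): [(24.7592, 0) (46.2286, 0) (46.9247, 11) (29.5258, 11)]  |A|=213.7762
6. ⊥bis P0·P5 via (56.05,5.49): [(24.7592, 0) (46.2286, 0) (46.9247, 11) (29.5258, 11)]  |A|=213.7762
7. ⊥bis P0·P6 via (54.725,6.675): [(24.7592, 0) (46.2286, 0) (46.9247, 11) (29.5258, 11)]  |A|=213.7762
8. ⊥bis P0·P7 via (41.145,6.68): [(24.7592, 0) (42.3575, 0) (40.3608, 11) (29.5258, 11)]  |A|=156.3836
9. canonical 4-gon: [(24.7592, 0) (42.3575, 0) (40.3608, 11) (29.5258, 11)]
10. shoelace: 156.3836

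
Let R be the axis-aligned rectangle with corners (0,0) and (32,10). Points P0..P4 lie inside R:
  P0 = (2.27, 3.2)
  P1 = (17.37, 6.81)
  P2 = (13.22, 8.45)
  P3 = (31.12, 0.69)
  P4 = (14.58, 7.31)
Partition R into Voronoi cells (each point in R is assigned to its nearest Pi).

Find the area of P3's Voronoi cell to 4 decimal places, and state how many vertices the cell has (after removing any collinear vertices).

Area of P3's cell: 71.9864 (4 vertices)

1. box [0,32]×[0,10]: [(0, 0) (32, 0) (32, 10) (0, 10)]
2. ⊥bis P3·P0 via (16.695,1.945): [(16.5258, 0) (32, 0) (32, 10) (17.3958, 10)]  |A|=150.3921
3. ⊥bis P3·P1 via (24.245,3.75): [(22.5759, 0) (32, 0) (32, 10) (27.0268, 10)]  |A|=71.9864
4. ⊥bis P3·P2 via (22.17,4.57): [(22.5759, 0) (32, 0) (32, 10) (27.0268, 10)]  |A|=71.9864
5. ⊥bis P3·P4 via (22.85,4): [(22.5759, 0) (32, 0) (32, 10) (27.0268, 10)]  |A|=71.9864
6. canonical 4-gon: [(22.5759, 0) (32, 0) (32, 10) (27.0268, 10)]
7. shoelace: 71.9864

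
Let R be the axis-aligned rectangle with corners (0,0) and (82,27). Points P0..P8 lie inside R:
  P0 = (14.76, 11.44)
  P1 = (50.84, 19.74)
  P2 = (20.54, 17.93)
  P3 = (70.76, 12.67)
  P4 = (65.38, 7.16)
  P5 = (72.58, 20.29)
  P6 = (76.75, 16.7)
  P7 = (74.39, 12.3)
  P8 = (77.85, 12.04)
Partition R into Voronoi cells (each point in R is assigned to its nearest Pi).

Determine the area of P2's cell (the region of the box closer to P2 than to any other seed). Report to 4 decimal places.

Area of P2's cell: 459.7595

1. box [0,82]×[0,27]: [(0, 0) (82, 0) (82, 27) (0, 27)]
2. ⊥bis P2·P0 via (17.65,14.685): [(34.1389, 0) (82, 0) (82, 27) (3.8223, 27)]  |A|=1701.5248
3. ⊥bis P2·P1 via (35.69,18.835): [(34.1389, 0) (36.8151, 0) (35.2023, 27) (3.8223, 27)]  |A|=459.7595
4. ⊥bis P2·P3 via (45.65,15.3): [(34.1389, 0) (36.8151, 0) (35.2023, 27) (3.8223, 27)]  |A|=459.7595
5. ⊥bis P2·P4 via (42.96,12.545): [(34.1389, 0) (36.8151, 0) (35.2023, 27) (3.8223, 27)]  |A|=459.7595
6. ⊥bis P2·P5 via (46.56,19.11): [(34.1389, 0) (36.8151, 0) (35.2023, 27) (3.8223, 27)]  |A|=459.7595
7. ⊥bis P2·P6 via (48.645,17.315): [(34.1389, 0) (36.8151, 0) (35.2023, 27) (3.8223, 27)]  |A|=459.7595
8. ⊥bis P2·P7 via (47.465,15.115): [(34.1389, 0) (36.8151, 0) (35.2023, 27) (3.8223, 27)]  |A|=459.7595
9. ⊥bis P2·P8 via (49.195,14.985): [(34.1389, 0) (36.8151, 0) (35.2023, 27) (3.8223, 27)]  |A|=459.7595
10. canonical 4-gon: [(34.1389, 0) (36.8151, 0) (35.2023, 27) (3.8223, 27)]
11. shoelace: 459.7595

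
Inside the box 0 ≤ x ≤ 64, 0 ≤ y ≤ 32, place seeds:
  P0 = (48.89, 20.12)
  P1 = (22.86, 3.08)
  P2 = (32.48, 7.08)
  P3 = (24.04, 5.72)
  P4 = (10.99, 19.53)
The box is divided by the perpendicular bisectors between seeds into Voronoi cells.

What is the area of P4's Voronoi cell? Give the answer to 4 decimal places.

Area of P4's cell: 624.2607

1. box [0,64]×[0,32]: [(0, 0) (64, 0) (64, 32) (0, 32)]
2. ⊥bis P4·P0 via (29.94,19.825): [(0, 0) (30.2486, 0) (29.7505, 32) (0, 32)]  |A|=959.9854
3. ⊥bis P4·P1 via (16.925,11.305): [(0, 0) (1.258, 0) (29.9266, 20.6867) (29.7505, 32) (0, 32)]  |A|=660.1255
4. ⊥bis P4·P2 via (21.735,13.305): [(0, 0) (1.258, 0) (23.1992, 15.8323) (29.8241, 27.2677) (29.7505, 32) (0, 32)]  |A|=637.7402
5. ⊥bis P4·P3 via (17.515,12.625): [(0, 0) (1.258, 0) (13.5118, 8.8421) (25.9695, 20.6143) (29.8241, 27.2677) (29.7505, 32) (0, 32)]  |A|=624.2607
6. canonical 7-gon: [(0, 0) (1.258, 0) (13.5118, 8.8421) (25.9695, 20.6143) (29.8241, 27.2677) (29.7505, 32) (0, 32)]
7. shoelace: 624.2607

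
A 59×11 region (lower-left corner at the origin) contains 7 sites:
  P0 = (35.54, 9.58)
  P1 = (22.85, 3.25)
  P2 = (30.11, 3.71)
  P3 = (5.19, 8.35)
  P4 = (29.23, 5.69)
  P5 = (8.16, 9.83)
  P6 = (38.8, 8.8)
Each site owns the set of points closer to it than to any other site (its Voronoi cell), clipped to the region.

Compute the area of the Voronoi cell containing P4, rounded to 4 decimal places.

Area of P4's cell: 46.3372

1. box [0,59]×[0,11]: [(0, 0) (59, 0) (59, 11) (0, 11)]
2. ⊥bis P4·P0 via (32.385,7.635): [(0, 0) (37.0918, 0) (30.3105, 11) (0, 11)]  |A|=370.7131
3. ⊥bis P4·P1 via (26.04,4.47): [(27.7495, 0) (37.0918, 0) (30.3105, 11) (23.5426, 11)]  |A|=88.6062
4. ⊥bis P4·P2 via (29.67,4.7): [(26.4922, 3.2876) (33.2213, 6.2784) (30.3105, 11) (23.5426, 11)]  |A|=46.3372
5. ⊥bis P4·P3 via (17.21,7.02): [(26.4922, 3.2876) (33.2213, 6.2784) (30.3105, 11) (23.5426, 11)]  |A|=46.3372
6. ⊥bis P4·P5 via (18.695,7.76): [(26.4922, 3.2876) (33.2213, 6.2784) (30.3105, 11) (23.5426, 11)]  |A|=46.3372
7. ⊥bis P4·P6 via (34.015,7.245): [(26.4922, 3.2876) (33.2213, 6.2784) (30.3105, 11) (23.5426, 11)]  |A|=46.3372
8. canonical 4-gon: [(26.4922, 3.2876) (33.2213, 6.2784) (30.3105, 11) (23.5426, 11)]
9. shoelace: 46.3372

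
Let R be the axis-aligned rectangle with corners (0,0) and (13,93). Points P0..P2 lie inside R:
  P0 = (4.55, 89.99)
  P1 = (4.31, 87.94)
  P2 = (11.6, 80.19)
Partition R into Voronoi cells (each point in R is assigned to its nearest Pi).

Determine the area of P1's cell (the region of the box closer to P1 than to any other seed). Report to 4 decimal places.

Area of P1's cell: 78.6825

1. box [0,13]×[0,93]: [(0, 0) (13, 0) (13, 93) (0, 93)]
2. ⊥bis P1·P0 via (4.43,88.965): [(0, 89.4836) (0, 0) (13, 0) (13, 87.9617)]  |A|=1153.3946
3. ⊥bis P1·P2 via (7.955,84.065): [(12.1974, 88.0556) (0, 89.4836) (0, 76.5822)]  |A|=78.6825
4. canonical 3-gon: [(12.1974, 88.0556) (0, 89.4836) (0, 76.5822)]
5. shoelace: 78.6825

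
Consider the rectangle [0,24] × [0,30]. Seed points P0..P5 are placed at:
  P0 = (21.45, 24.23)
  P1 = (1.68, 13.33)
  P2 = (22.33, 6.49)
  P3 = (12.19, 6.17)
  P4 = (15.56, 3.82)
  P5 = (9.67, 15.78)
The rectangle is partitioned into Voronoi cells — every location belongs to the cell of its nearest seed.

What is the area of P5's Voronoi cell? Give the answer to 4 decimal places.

Area of P5's cell: 201.1486

1. box [0,24]×[0,30]: [(0, 0) (24, 0) (24, 30) (0, 30)]
2. ⊥bis P5·P0 via (15.56,20.005): [(0, 0) (24, 0) (24, 8.2389) (8.3904, 30) (0, 30)]  |A|=550.1594
3. ⊥bis P5·P1 via (5.675,14.555): [(10.138, 0) (24, 0) (24, 8.2389) (8.3904, 30) (0.939, 30)]  |A|=384.003
4. ⊥bis P5·P2 via (16,11.135): [(9.4576, 2.2192) (18.995, 15.2164) (8.3904, 30) (0.939, 30)]  |A|=242.9152
5. ⊥bis P5·P3 via (10.93,10.975): [(7.0821, 9.966) (17.0627, 12.5831) (18.995, 15.2164) (8.3904, 30) (0.939, 30)]  |A|=201.1486
6. ⊥bis P5·P4 via (12.615,9.8): [(7.0821, 9.966) (17.0627, 12.5831) (18.995, 15.2164) (8.3904, 30) (0.939, 30)]  |A|=201.1486
7. canonical 5-gon: [(7.0821, 9.966) (17.0627, 12.5831) (18.995, 15.2164) (8.3904, 30) (0.939, 30)]
8. shoelace: 201.1486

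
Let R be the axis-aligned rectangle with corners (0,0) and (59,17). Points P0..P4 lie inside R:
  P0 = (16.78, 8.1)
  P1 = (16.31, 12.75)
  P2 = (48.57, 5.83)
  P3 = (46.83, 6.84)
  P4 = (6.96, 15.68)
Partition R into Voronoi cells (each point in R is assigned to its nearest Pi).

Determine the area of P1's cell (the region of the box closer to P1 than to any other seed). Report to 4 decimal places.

Area of P1's cell: 127.2099

1. box [0,59]×[0,17]: [(0, 0) (59, 0) (59, 17) (0, 17)]
2. ⊥bis P1·P0 via (16.545,10.425): [(0, 8.7527) (59, 14.7162) (59, 17) (0, 17)]  |A|=310.6686
3. ⊥bis P1·P2 via (32.44,9.29): [(0, 8.7527) (33.0411, 12.0924) (34.0938, 17) (0, 17)]  |A|=219.9102
4. ⊥bis P1·P3 via (31.57,9.795): [(0, 8.7527) (31.9944, 11.9866) (32.9652, 17) (0, 17)]  |A|=214.5682
5. ⊥bis P1·P4 via (11.635,14.215): [(10.2479, 9.7885) (31.9944, 11.9866) (32.9652, 17) (12.5077, 17)]  |A|=127.2099
6. canonical 4-gon: [(10.2479, 9.7885) (31.9944, 11.9866) (32.9652, 17) (12.5077, 17)]
7. shoelace: 127.2099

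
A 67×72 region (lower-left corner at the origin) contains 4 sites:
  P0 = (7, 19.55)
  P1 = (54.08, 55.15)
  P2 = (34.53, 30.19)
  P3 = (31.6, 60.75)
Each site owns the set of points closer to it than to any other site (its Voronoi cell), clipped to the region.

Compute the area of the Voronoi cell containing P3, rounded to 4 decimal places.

Area of P3's cell: 1128.5594

1. box [0,67]×[0,72]: [(0, 0) (67, 0) (67, 72) (0, 72)]
2. ⊥bis P3·P0 via (19.3,40.15): [(0, 51.6738) (67, 11.6689) (67, 72) (0, 72)]  |A|=2702.0189
3. ⊥bis P3·P1 via (42.84,57.95): [(0, 51.6738) (35.932, 30.2193) (46.34, 72) (0, 72)]  |A|=1333.2405
4. ⊥bis P3·P2 via (33.065,45.47): [(0, 51.6738) (13.5273, 43.5968) (39.8942, 46.1248) (46.34, 72) (0, 72)]  |A|=1128.5594
5. canonical 5-gon: [(0, 51.6738) (13.5273, 43.5968) (39.8942, 46.1248) (46.34, 72) (0, 72)]
6. shoelace: 1128.5594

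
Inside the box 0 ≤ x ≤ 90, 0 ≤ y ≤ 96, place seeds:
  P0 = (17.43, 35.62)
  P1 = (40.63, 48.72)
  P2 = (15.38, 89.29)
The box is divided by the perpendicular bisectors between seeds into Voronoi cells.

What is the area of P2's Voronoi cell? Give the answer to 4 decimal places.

Area of P2's cell: 1495.5147

1. box [0,90]×[0,96]: [(0, 0) (90, 0) (90, 96) (0, 96)]
2. ⊥bis P2·P0 via (16.405,62.455): [(0, 61.8284) (90, 65.2661) (90, 96) (0, 96)]  |A|=2920.7497
3. ⊥bis P2·P1 via (28.005,69.005): [(0, 61.8284) (17.5512, 62.4988) (71.3787, 96) (0, 96)]  |A|=1495.5147
4. canonical 4-gon: [(0, 61.8284) (17.5512, 62.4988) (71.3787, 96) (0, 96)]
5. shoelace: 1495.5147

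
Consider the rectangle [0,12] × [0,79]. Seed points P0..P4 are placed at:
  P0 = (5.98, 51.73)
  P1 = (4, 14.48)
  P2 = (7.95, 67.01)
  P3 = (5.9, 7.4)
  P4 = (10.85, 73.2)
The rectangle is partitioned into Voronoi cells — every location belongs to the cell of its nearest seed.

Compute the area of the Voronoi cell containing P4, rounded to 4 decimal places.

Area of P4's cell: 87.6253

1. box [0,12]×[0,79]: [(0, 0) (12, 0) (12, 79) (0, 79)]
2. ⊥bis P4·P0 via (8.415,62.465): [(0, 64.3738) (12, 61.6518) (12, 79) (0, 79)]  |A|=191.8465
3. ⊥bis P4·P1 via (7.425,43.84): [(0, 64.3738) (12, 61.6518) (12, 79) (0, 79)]  |A|=191.8465
4. ⊥bis P4·P2 via (9.4,70.105): [(0, 74.5089) (12, 68.8869) (12, 79) (0, 79)]  |A|=87.6253
5. ⊥bis P4·P3 via (8.375,40.3): [(0, 74.5089) (12, 68.8869) (12, 79) (0, 79)]  |A|=87.6253
6. canonical 4-gon: [(0, 74.5089) (12, 68.8869) (12, 79) (0, 79)]
7. shoelace: 87.6253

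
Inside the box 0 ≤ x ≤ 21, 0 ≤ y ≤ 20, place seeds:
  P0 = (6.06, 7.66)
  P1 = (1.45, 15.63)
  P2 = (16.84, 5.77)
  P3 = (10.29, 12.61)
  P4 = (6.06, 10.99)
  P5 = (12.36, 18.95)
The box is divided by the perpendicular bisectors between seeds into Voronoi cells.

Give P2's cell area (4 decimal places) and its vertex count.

Area of P2's cell: 113.4735 (5 vertices)

1. box [0,21]×[0,20]: [(0, 0) (21, 0) (21, 20) (0, 20)]
2. ⊥bis P2·P0 via (11.45,6.715): [(10.2727, 0) (21, 0) (21, 20) (13.7792, 20)]  |A|=179.4812
3. ⊥bis P2·P1 via (9.145,10.7): [(13.2803, 17.1546) (10.2727, 0) (21, 0) (21, 20) (15.1033, 20)]  |A|=177.5974
4. ⊥bis P2·P3 via (13.565,9.19): [(11.5447, 7.2554) (10.2727, 0) (21, 0) (21, 16.3098)]  |A|=116.022
5. ⊥bis P2·P4 via (11.45,8.38): [(11.5447, 7.2554) (10.2727, 0) (21, 0) (21, 16.3098)]  |A|=116.022
6. ⊥bis P2·P5 via (14.6,12.36): [(18.1274, 13.559) (11.5447, 7.2554) (10.2727, 0) (21, 0) (21, 14.5354)]  |A|=113.4735
7. canonical 5-gon: [(18.1274, 13.559) (11.5447, 7.2554) (10.2727, 0) (21, 0) (21, 14.5354)]
8. shoelace: 113.4735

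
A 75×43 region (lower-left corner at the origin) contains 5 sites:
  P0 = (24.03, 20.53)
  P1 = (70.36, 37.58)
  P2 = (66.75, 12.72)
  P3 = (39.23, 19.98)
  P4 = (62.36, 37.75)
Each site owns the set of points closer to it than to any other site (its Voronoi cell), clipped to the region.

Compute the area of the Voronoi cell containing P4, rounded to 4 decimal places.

Area of P4's cell: 355.9536

1. box [0,75]×[0,43]: [(0, 0) (75, 0) (75, 43) (0, 43)]
2. ⊥bis P4·P0 via (43.195,29.14): [(56.2863, 0) (75, 0) (75, 43) (36.9683, 43)]  |A|=1220.0253
3. ⊥bis P4·P1 via (66.36,37.665): [(56.2863, 0) (65.5596, 0) (66.4734, 43) (36.9683, 43)]  |A|=833.7345
4. ⊥bis P4·P2 via (64.555,25.235): [(46.3813, 22.0475) (66.1016, 25.5063) (66.4734, 43) (36.9683, 43)]  |A|=480.9499
5. ⊥bis P4·P3 via (50.795,28.865): [(54.8866, 23.5393) (66.1016, 25.5063) (66.4734, 43) (39.9356, 43)]  |A|=355.9536
6. canonical 4-gon: [(54.8866, 23.5393) (66.1016, 25.5063) (66.4734, 43) (39.9356, 43)]
7. shoelace: 355.9536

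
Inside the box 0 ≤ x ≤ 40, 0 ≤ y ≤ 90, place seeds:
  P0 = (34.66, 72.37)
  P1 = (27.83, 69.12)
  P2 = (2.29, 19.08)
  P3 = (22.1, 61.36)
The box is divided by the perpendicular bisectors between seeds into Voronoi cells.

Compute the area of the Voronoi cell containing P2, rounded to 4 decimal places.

1. box [0,40]×[0,90]: [(0, 0) (40, 0) (40, 90) (0, 90)]
2. ⊥bis P2·P0 via (18.475,45.725): [(0, 56.9473) (0, 0) (40, 0) (40, 32.65)]  |A|=1791.9467
3. ⊥bis P2·P1 via (15.06,44.1): [(0, 51.7865) (0, 0) (40, 0) (40, 31.3708)]  |A|=1663.1466
4. ⊥bis P2·P3 via (12.195,40.22): [(0, 45.9339) (0, 0) (40, 0) (40, 27.1922)]  |A|=1462.5209
5. canonical 4-gon: [(0, 45.9339) (0, 0) (40, 0) (40, 27.1922)]
6. shoelace: 1462.5209

Area of P2's cell: 1462.5209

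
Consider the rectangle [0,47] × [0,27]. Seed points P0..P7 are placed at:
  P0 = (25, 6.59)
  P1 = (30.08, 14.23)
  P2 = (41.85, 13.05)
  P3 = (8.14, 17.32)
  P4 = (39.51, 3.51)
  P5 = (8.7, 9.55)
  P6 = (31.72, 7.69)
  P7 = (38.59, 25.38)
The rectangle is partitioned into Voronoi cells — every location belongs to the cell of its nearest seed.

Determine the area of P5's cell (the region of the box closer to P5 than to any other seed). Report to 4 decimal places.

1. box [0,47]×[0,27]: [(0, 0) (47, 0) (47, 27) (0, 27)]
2. ⊥bis P5·P0 via (16.85,8.07): [(0, 0) (15.3845, 0) (20.2876, 27) (0, 27)]  |A|=481.5737
3. ⊥bis P5·P1 via (19.39,11.89): [(0, 0) (15.3845, 0) (18.3809, 16.5001) (16.0825, 27) (0, 27)]  |A|=459.497
4. ⊥bis P5·P2 via (25.275,11.3): [(0, 0) (15.3845, 0) (18.3809, 16.5001) (16.0825, 27) (0, 27)]  |A|=459.497
5. ⊥bis P5·P3 via (8.42,13.435): [(0, 12.8282) (0, 0) (15.3845, 0) (17.949, 14.1218)]  |A|=223.7545
6. ⊥bis P5·P4 via (24.105,6.53): [(0, 12.8282) (0, 0) (15.3845, 0) (17.949, 14.1218)]  |A|=223.7545
7. ⊥bis P5·P6 via (20.21,8.62): [(0, 12.8282) (0, 0) (15.3845, 0) (17.949, 14.1218)]  |A|=223.7545
8. ⊥bis P5·P7 via (23.645,17.465): [(0, 12.8282) (0, 0) (15.3845, 0) (17.949, 14.1218)]  |A|=223.7545
9. canonical 4-gon: [(0, 12.8282) (0, 0) (15.3845, 0) (17.949, 14.1218)]
10. shoelace: 223.7545

Area of P5's cell: 223.7545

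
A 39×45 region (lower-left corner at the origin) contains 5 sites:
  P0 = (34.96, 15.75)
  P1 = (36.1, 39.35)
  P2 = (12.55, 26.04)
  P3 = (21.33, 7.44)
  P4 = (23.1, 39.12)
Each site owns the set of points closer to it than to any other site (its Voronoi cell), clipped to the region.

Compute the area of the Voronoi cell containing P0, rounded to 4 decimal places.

Area of P0's cell: 301.3157

1. box [0,39]×[0,45]: [(0, 0) (39, 0) (39, 45) (0, 45)]
2. ⊥bis P0·P1 via (35.53,27.55): [(0, 29.2663) (0, 0) (39, 0) (39, 27.3824)]  |A|=1104.6489
3. ⊥bis P0·P2 via (23.755,20.895): [(27, 27.962) (14.1606, 0) (39, 0) (39, 27.3824)]  |A|=511.5742
4. ⊥bis P0·P3 via (28.145,11.595): [(27, 27.962) (23.2051, 19.6974) (35.2143, 0) (39, 0) (39, 27.3824)]  |A|=304.2232
5. ⊥bis P0·P4 via (29.03,27.435): [(29.8018, 27.8267) (26.0677, 25.9317) (23.2051, 19.6974) (35.2143, 0) (39, 0) (39, 27.3824)]  |A|=301.3157
6. canonical 6-gon: [(29.8018, 27.8267) (26.0677, 25.9317) (23.2051, 19.6974) (35.2143, 0) (39, 0) (39, 27.3824)]
7. shoelace: 301.3157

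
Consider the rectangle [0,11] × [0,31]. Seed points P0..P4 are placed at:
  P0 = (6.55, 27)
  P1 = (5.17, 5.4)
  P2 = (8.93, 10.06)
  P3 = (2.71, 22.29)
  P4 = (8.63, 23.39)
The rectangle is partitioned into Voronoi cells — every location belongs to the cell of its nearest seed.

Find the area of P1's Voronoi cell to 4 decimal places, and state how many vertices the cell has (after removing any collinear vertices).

1. box [0,11]×[0,31]: [(0, 0) (11, 0) (11, 31) (0, 31)]
2. ⊥bis P1·P0 via (5.86,16.2): [(0, 16.5744) (0, 0) (11, 0) (11, 15.8716)]  |A|=178.453
3. ⊥bis P1·P2 via (7.05,7.73): [(0, 13.4184) (0, 0) (11, 0) (11, 4.5429)]  |A|=98.7871
4. ⊥bis P1·P3 via (3.94,13.845): [(0.1546, 13.2937) (0, 13.2711) (0, 0) (11, 0) (11, 4.5429)]  |A|=98.7757
5. ⊥bis P1·P4 via (6.9,14.395): [(0.1546, 13.2937) (0, 13.2711) (0, 0) (11, 0) (11, 4.5429)]  |A|=98.7757
6. canonical 5-gon: [(0.1546, 13.2937) (0, 13.2711) (0, 0) (11, 0) (11, 4.5429)]
7. shoelace: 98.7757

Area of P1's cell: 98.7757 (5 vertices)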